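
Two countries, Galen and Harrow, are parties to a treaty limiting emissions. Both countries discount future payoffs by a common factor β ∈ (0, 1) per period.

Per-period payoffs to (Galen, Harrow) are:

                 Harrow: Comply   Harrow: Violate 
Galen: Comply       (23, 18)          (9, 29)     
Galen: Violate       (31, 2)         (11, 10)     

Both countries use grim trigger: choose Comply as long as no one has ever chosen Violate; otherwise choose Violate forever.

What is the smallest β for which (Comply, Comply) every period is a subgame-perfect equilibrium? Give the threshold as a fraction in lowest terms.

11/19

Galen's threshold: (31−23)/(31−11) = 2/5.
Harrow's threshold: (29−18)/(29−10) = 11/19.
2/5 < 11/19, so Harrow binds and β* = 11/19.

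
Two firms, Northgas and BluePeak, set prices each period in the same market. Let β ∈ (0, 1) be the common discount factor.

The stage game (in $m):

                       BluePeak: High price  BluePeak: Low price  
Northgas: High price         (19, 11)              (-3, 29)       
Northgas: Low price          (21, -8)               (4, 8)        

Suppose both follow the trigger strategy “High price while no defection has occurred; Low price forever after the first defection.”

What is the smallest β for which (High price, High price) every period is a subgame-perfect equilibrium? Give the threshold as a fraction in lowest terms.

6/7

Northgas's threshold: (21−19)/(21−4) = 2/17.
BluePeak's threshold: (29−11)/(29−8) = 6/7.
2/17 < 6/7, so BluePeak binds and β* = 6/7.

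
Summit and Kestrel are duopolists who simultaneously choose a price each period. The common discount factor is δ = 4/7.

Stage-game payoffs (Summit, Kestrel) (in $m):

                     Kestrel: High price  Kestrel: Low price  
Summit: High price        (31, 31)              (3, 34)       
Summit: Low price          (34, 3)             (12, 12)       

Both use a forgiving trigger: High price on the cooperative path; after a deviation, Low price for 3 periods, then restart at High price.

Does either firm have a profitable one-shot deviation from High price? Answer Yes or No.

No

A one-shot deviation gives 34 now, then 12 for 3 periods, then back to 31.
Gain from deviating: (34−31) today; loss: (31−12) in each of the next 3 periods.
No-deviation condition: (31−12)(δ+…+δ^3) ≥ 34−31, i.e. δ+…+δ^3 ≥ 3/19.
At δ = 4/7: δ+…+δ^3 = 1.0845 ≥ 0.1579.
So cooperation is sustainable.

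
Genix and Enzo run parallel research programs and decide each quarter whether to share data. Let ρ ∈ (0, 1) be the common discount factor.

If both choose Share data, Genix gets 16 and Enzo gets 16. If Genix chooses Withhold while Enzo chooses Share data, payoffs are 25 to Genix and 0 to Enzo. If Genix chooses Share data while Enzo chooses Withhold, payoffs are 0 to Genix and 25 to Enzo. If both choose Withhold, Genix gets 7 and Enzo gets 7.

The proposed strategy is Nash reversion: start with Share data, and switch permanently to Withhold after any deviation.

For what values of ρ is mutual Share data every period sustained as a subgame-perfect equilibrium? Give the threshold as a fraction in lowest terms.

1/2

One-period gain from deviating is 25 − 16 = 9. The loss is 16 − 7 = 9 in every subsequent period, with present value 9·ρ/(1−ρ).
Deviation is unprofitable when 9·ρ/(1−ρ) ≥ 9, i.e. ρ/(1−ρ) ≥ 1.
Equivalently ρ ≥ 9/(9+9) = 1/2.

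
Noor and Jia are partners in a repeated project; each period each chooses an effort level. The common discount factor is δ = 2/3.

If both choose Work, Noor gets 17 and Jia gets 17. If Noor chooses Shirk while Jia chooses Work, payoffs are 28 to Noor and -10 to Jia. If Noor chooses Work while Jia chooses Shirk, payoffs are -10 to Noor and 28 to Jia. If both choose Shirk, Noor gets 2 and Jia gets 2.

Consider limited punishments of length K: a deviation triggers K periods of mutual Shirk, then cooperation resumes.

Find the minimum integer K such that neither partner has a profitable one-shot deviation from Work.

2

No profitable deviation requires (17−2)(δ+…+δ^K) ≥ 28−17, i.e. δ+…+δ^K ≥ 11/15 ≈ 0.7333.
With δ = 2/3, the partial sums are K=1: 0.6667, K=2: 1.1111.
K = 2 is the first length at which the sum reaches 0.7333.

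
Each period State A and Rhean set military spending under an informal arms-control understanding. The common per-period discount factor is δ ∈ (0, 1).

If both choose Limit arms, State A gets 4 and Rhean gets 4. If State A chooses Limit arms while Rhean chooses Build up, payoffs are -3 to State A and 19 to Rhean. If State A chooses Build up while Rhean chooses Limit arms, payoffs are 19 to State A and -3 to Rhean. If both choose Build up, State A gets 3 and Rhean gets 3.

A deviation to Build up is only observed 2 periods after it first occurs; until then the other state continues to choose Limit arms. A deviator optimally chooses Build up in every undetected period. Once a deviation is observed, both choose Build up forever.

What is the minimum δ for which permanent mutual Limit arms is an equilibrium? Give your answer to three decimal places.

0.968

A deviator earns 19 for 2 periods, then 3 forever; cooperating earns 4 forever. Multiplying the IC by (1−δ):
4 ≥ 19(1−δ^2) + 3δ^2, so 16·δ^2 ≥ 15 and δ^2 ≥ 15/16.
δ ≥ (15/16)^(1/2) ≈ 0.968.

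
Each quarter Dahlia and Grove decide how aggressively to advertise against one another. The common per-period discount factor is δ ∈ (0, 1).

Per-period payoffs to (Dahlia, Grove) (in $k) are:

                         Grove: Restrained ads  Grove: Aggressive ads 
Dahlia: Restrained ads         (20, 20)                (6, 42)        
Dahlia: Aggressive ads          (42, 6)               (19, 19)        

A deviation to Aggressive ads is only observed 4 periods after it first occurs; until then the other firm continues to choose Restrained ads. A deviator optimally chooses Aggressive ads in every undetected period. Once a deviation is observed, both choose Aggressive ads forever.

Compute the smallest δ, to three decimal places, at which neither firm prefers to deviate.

0.989

Deviating for the 4 undetected periods gains 42−20 = 22 per period over cooperation, then loses 20−19 = 1 per period forever once punishment starts.
Gain: 22(1 + δ + … + δ^3); loss: 1·δ^4/(1−δ).
No profitable deviation ⇔ 22(1−δ^4) ≤ 1·δ^4, i.e. δ^4 ≥ 22/(22+1) = 22/23.
Hence δ ≥ (22/23)^(1/4) ≈ 0.989.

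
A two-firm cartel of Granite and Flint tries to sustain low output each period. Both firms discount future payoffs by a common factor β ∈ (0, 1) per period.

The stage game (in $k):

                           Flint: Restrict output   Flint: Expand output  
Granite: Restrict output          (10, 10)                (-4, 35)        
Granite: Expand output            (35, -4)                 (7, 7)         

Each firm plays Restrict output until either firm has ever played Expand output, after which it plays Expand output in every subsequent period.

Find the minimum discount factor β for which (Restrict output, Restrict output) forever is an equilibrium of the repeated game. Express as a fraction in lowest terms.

25/28

10/(1−β) ≥ 35 + 7β/(1−β)
10 ≥ 35 − 28β
β ≥ 25/28.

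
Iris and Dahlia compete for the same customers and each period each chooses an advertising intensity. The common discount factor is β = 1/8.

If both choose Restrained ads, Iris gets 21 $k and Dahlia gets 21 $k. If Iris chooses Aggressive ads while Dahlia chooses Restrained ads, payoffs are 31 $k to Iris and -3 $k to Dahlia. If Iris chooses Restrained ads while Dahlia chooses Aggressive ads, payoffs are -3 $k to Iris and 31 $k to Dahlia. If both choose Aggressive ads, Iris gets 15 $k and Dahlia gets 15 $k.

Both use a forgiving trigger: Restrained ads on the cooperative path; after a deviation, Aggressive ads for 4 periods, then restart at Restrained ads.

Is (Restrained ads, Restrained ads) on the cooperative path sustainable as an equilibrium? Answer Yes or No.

No

IC: β+…+β^4 ≥ (31−21)/(21−15) = 5/3.
At β = 1/8: partial sum = 0.1428 < 1.6667. Cooperation not sustainable.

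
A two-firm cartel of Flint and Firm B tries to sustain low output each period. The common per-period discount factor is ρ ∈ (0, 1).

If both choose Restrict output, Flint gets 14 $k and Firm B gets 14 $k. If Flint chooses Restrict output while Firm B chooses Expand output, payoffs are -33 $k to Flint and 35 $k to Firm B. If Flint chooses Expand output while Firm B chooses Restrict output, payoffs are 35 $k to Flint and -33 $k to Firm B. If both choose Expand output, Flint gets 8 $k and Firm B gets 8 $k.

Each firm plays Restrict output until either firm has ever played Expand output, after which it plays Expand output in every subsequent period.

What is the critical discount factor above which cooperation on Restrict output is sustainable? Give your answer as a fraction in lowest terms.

7/9

Cooperation forever yields 14 each period: 14/(1−ρ).
Deviating yields 35 once, then 8 forever: 35 + 8ρ/(1−ρ).
No profitable deviation requires 14/(1−ρ) ≥ 35 + 8ρ/(1−ρ).
Multiplying by (1−ρ): 14 ≥ 35(1−ρ) + 8ρ = 35 − 27ρ.
So 27ρ ≥ 21, i.e. ρ ≥ 21/27 = 7/9.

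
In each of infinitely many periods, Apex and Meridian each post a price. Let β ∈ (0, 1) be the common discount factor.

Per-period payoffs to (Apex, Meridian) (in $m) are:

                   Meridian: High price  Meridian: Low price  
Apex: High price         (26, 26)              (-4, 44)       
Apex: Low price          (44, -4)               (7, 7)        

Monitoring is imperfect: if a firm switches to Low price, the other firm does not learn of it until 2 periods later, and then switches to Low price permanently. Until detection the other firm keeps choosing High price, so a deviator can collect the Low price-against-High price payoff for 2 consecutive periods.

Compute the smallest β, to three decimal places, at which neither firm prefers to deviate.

0.697

Deviating for the 2 undetected periods gains 44−26 = 18 per period over cooperation, then loses 26−7 = 19 per period forever once punishment starts.
Gain: 18(1 + β + … + β^1); loss: 19·β^2/(1−β).
No profitable deviation ⇔ 18(1−β^2) ≤ 19·β^2, i.e. β^2 ≥ 18/(18+19) = 18/37.
Hence β ≥ (18/37)^(1/2) ≈ 0.697.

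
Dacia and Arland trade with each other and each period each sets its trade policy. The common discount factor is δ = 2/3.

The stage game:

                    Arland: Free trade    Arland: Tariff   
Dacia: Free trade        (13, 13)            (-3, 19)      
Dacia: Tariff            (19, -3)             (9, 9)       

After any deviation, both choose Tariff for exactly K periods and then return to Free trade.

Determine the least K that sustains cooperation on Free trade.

Need Σ_{k=1}^{K} δ^k ≥ (19−13)/(13−9) = 1.5000 at δ = 2/3.
At K = 3 the sum is 1.4074 < 1.5000; at K = 4 it is 1.6049 ≥ 1.5000.
So the minimum punishment length is K = 4.

4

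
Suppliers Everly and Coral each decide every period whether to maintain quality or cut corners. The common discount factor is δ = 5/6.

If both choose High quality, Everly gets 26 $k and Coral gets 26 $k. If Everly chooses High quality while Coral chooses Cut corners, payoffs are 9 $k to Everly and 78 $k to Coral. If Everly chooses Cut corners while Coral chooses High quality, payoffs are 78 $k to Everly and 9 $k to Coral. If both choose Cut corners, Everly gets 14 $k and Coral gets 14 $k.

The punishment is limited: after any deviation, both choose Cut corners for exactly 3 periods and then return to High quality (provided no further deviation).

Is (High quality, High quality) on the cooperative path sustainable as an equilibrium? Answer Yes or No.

No

A one-shot deviation gives 78 now, then 14 for 3 periods, then back to 26.
Gain from deviating: (78−26) today; loss: (26−14) in each of the next 3 periods.
No-deviation condition: (26−14)(δ+…+δ^3) ≥ 78−26, i.e. δ+…+δ^3 ≥ 13/3.
At δ = 5/6: δ+…+δ^3 = 2.1065 < 4.3333.
So cooperation is not sustainable.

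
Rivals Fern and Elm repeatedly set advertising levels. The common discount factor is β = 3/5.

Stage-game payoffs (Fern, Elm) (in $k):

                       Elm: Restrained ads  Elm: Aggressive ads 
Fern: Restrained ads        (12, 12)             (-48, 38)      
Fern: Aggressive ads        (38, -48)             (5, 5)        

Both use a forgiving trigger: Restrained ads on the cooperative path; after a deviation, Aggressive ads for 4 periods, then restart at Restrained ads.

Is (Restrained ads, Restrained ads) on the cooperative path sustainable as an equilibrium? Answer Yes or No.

A one-shot deviation gives 38 now, then 5 for 4 periods, then back to 12.
Gain from deviating: (38−12) today; loss: (12−5) in each of the next 4 periods.
No-deviation condition: (12−5)(β+…+β^4) ≥ 38−12, i.e. β+…+β^4 ≥ 26/7.
At β = 3/5: β+…+β^4 = 1.3056 < 3.7143.
So cooperation is not sustainable.

No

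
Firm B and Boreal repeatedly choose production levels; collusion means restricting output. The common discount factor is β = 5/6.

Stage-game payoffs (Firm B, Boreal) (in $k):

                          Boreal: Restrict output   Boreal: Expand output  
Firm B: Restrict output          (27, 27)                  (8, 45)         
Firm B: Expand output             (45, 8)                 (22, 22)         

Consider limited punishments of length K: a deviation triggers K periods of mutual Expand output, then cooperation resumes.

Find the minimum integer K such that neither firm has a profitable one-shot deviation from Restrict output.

No profitable deviation requires (27−22)(β+…+β^K) ≥ 45−27, i.e. β+…+β^K ≥ 18/5 ≈ 3.6000.
With β = 5/6, the partial sums are K=1: 0.8333, K=2: 1.5278, …, K=5: 2.9906, K=6: 3.3255, K=7: 3.6046.
K = 7 is the first length at which the sum reaches 3.6000.

7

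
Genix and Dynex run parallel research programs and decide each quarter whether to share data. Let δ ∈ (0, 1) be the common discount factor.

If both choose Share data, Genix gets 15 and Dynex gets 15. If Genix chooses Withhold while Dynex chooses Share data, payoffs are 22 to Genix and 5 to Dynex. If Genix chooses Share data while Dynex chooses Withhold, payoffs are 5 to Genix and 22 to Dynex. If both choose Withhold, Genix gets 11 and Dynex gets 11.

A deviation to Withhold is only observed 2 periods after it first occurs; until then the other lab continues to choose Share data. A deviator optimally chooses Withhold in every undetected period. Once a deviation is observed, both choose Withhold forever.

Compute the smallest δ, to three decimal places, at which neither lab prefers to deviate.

0.798

The best deviation is to choose Withhold for all 2 undetected periods, earning 22 each, then 11 forever once detected.
Deviation value: 22(1−δ^2)/(1−δ) + 11δ^2/(1−δ); cooperation value: 15/(1−δ).
IC: 15 ≥ 22(1−δ^2) + 11δ^2 = 22 − 11δ^2.
So δ^2 ≥ 7/11, giving δ ≥ (7/11)^(1/2) ≈ 0.798.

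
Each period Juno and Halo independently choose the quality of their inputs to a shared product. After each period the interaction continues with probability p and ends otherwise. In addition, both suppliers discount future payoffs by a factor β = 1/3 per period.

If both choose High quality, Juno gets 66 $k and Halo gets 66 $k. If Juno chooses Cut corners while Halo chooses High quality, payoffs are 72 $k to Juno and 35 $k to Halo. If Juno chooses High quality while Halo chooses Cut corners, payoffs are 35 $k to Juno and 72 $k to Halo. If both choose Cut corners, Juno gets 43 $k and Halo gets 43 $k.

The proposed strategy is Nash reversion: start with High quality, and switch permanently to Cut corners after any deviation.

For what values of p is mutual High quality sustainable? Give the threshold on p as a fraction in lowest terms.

18/29

With continuation probability p and discount β, the effective per-period discount factor is βp.
Grim-trigger IC: βp ≥ (72−66)/(72−43) = 6/29.
So p ≥ (6/29)/(1/3) = 18/29.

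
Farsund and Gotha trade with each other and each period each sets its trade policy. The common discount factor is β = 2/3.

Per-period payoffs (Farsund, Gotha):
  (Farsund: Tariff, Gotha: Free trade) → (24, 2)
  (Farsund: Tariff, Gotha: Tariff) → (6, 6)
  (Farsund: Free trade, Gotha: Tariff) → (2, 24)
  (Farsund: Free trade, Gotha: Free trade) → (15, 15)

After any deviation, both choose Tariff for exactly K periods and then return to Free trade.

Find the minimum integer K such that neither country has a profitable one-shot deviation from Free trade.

IC: β(1−β^K)/(1−β) ≥ (24−15)/(15−6) = 1.
With β = 2/3: need 1 − β^K ≥ 1·(1−2/3)/(2/3), i.e. β^K ≤ 0.5000.
Since (2/3)^1 = 0.6667 and (2/3)^2 = 0.4444, the smallest such K is 2.

2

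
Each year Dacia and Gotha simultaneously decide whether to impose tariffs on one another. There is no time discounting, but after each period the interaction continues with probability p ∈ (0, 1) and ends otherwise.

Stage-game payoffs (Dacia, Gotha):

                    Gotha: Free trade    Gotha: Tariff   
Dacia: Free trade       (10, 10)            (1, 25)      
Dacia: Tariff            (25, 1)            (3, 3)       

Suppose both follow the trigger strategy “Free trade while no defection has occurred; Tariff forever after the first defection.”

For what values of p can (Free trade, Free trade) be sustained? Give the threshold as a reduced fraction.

With no time discounting, the continuation probability p plays the role of the discount factor.
Grim-trigger IC: 10/(1−p) ≥ 25 + 3p/(1−p) ⇒ p ≥ (25−10)/(25−3) = 15/22.

15/22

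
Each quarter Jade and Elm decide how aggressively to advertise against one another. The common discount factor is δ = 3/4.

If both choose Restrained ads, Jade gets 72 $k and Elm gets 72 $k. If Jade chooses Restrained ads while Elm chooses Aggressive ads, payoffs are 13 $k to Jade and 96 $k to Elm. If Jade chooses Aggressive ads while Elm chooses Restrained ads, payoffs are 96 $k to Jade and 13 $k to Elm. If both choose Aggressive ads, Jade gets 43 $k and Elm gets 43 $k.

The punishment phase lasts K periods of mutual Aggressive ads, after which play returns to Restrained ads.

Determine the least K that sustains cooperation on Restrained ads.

2

No profitable deviation requires (72−43)(δ+…+δ^K) ≥ 96−72, i.e. δ+…+δ^K ≥ 24/29 ≈ 0.8276.
With δ = 3/4, the partial sums are K=1: 0.7500, K=2: 1.3125.
K = 2 is the first length at which the sum reaches 0.8276.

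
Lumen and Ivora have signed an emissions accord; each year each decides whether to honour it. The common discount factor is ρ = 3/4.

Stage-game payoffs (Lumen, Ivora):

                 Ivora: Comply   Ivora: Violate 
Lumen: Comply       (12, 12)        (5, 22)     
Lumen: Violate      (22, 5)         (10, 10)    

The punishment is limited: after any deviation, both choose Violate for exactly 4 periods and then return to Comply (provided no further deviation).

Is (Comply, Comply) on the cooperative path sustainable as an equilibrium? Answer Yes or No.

A one-shot deviation gives 22 now, then 10 for 4 periods, then back to 12.
Gain from deviating: (22−12) today; loss: (12−10) in each of the next 4 periods.
No-deviation condition: (12−10)(ρ+…+ρ^4) ≥ 22−12, i.e. ρ+…+ρ^4 ≥ 5.
At ρ = 3/4: ρ+…+ρ^4 = 2.0508 < 5.0000.
So cooperation is not sustainable.

No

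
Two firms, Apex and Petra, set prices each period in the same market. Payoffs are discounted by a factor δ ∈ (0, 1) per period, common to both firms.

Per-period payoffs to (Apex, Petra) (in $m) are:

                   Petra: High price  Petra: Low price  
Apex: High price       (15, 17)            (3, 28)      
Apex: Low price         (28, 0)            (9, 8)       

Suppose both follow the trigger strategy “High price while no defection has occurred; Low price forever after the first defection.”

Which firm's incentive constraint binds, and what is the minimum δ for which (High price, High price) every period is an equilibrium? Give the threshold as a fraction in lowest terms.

Apex; δ ≥ 13/19

Apex's threshold: (28−15)/(28−9) = 13/19.
Petra's threshold: (28−17)/(28−8) = 11/20.
13/19 > 11/20, so Apex binds and δ* = 13/19.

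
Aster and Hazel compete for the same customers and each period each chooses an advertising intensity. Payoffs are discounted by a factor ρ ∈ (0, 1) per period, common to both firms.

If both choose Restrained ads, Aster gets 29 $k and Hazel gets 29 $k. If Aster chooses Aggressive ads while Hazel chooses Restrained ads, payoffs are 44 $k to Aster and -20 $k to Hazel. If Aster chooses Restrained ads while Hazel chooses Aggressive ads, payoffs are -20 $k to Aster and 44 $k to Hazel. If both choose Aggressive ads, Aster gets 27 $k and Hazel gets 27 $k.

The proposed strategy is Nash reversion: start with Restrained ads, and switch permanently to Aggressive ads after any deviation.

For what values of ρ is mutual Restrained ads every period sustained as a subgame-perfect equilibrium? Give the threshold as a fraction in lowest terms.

15/17

Cooperation forever yields 29 each period: 29/(1−ρ).
Deviating yields 44 once, then 27 forever: 44 + 27ρ/(1−ρ).
No profitable deviation requires 29/(1−ρ) ≥ 44 + 27ρ/(1−ρ).
Multiplying by (1−ρ): 29 ≥ 44(1−ρ) + 27ρ = 44 − 17ρ.
So 17ρ ≥ 15, i.e. ρ ≥ 15/17.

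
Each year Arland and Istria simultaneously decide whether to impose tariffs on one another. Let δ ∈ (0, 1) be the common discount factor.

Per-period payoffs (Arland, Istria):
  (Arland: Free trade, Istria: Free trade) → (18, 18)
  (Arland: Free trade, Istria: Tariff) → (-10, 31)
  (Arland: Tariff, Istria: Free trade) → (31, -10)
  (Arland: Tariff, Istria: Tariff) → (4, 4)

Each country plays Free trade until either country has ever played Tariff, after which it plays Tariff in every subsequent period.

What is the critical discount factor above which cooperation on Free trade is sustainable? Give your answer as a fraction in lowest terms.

13/27

Under grim trigger the critical discount factor is (T−C)/(T−P) with T = 31, C = 18, P = 4.
δ* = (31−18)/(31−4) = 13/27.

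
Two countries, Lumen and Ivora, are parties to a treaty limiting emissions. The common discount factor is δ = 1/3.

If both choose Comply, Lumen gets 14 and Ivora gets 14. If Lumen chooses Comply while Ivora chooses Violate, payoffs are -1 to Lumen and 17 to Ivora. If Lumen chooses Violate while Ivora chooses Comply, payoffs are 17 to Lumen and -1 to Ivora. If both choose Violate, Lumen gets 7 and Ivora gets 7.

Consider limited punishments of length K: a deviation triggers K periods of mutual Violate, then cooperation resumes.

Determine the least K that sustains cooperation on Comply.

Need Σ_{k=1}^{K} δ^k ≥ (17−14)/(14−7) = 0.4286 at δ = 1/3.
At K = 1 the sum is 0.3333 < 0.4286; at K = 2 it is 0.4444 ≥ 0.4286.
So the minimum punishment length is K = 2.

2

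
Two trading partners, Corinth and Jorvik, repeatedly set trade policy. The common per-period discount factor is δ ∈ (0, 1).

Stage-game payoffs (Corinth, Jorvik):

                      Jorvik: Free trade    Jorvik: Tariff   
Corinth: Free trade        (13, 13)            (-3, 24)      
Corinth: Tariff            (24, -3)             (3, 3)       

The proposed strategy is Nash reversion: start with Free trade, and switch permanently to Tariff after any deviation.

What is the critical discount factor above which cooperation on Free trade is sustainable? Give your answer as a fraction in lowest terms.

13/(1−δ) ≥ 24 + 3δ/(1−δ)
13 ≥ 24 − 21δ
δ ≥ 11/21.

11/21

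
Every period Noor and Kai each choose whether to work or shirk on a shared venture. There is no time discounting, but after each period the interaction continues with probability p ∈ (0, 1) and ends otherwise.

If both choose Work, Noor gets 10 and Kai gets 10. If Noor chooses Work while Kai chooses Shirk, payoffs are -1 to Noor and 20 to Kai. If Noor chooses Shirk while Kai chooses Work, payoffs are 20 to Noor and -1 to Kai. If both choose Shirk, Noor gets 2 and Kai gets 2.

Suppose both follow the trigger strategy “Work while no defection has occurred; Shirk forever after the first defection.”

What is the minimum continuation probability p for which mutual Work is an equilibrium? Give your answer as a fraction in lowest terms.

Expected cooperation value is 10 + p·10 + p²·10 + … = 10/(1−p); deviation gives 20 + p·2/(1−p).
10 ≥ 20(1−p) + 2p ⇒ 18p ≥ 10 ⇒ p ≥ 10/18 = 5/9.

5/9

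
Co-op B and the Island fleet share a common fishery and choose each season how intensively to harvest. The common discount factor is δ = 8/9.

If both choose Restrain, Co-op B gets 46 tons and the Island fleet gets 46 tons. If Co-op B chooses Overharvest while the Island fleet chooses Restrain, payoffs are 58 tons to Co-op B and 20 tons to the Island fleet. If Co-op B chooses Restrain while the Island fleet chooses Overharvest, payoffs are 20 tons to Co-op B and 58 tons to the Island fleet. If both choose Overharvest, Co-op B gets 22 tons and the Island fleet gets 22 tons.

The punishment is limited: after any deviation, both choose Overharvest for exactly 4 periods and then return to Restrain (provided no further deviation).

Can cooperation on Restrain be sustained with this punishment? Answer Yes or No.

Comparing payoff streams over the 5 periods until play realigns: cooperate → 46(1+δ+…+δ^4); deviate → 58 + 22(δ+…+δ^4).
Cooperation is sustained iff (46−22)(δ+…+δ^4) ≥ 58−46.
δ+…+δ^4 = 8/9·(1−(8/9)^4)/(1−8/9) = 3.0056, and (58−46)/(46−22) = 0.5000.
3.0056 ≥ 0.5000, so cooperation is sustainable.

Yes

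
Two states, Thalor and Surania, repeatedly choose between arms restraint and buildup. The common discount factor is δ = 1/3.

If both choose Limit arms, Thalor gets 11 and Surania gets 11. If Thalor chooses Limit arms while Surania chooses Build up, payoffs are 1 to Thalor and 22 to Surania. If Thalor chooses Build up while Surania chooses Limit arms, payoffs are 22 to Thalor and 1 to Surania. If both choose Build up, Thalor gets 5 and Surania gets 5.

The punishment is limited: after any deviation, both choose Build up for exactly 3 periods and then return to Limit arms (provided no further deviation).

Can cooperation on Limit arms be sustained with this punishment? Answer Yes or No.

No

A one-shot deviation gives 22 now, then 5 for 3 periods, then back to 11.
Gain from deviating: (22−11) today; loss: (11−5) in each of the next 3 periods.
No-deviation condition: (11−5)(δ+…+δ^3) ≥ 22−11, i.e. δ+…+δ^3 ≥ 11/6.
At δ = 1/3: δ+…+δ^3 = 0.4815 < 1.8333.
So cooperation is not sustainable.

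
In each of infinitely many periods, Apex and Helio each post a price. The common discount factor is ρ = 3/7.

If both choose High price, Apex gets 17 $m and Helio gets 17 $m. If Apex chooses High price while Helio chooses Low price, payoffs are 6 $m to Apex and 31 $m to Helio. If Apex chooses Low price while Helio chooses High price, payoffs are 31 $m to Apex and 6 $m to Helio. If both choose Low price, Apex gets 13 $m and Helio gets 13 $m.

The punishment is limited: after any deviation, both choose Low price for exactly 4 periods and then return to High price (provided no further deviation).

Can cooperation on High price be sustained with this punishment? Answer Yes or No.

A one-shot deviation gives 31 now, then 13 for 4 periods, then back to 17.
Gain from deviating: (31−17) today; loss: (17−13) in each of the next 4 periods.
No-deviation condition: (17−13)(ρ+…+ρ^4) ≥ 31−17, i.e. ρ+…+ρ^4 ≥ 7/2.
At ρ = 3/7: ρ+…+ρ^4 = 0.7247 < 3.5000.
So cooperation is not sustainable.

No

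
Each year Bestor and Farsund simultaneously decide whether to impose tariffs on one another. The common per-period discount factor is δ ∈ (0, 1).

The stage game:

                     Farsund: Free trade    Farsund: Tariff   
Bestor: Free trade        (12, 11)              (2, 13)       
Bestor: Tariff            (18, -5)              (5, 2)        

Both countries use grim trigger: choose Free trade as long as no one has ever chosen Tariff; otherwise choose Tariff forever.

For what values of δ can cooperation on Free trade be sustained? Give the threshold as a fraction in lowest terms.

For Bestor: deviation gain 18−12 = 6, per-period punishment loss 12−5 = 7. IC gives δ ≥ 6/13.
For Farsund: gain 2, loss 9 per period, so δ ≥ 2/11.
The tighter constraint is Bestor's, so cooperation needs δ ≥ 6/13.

6/13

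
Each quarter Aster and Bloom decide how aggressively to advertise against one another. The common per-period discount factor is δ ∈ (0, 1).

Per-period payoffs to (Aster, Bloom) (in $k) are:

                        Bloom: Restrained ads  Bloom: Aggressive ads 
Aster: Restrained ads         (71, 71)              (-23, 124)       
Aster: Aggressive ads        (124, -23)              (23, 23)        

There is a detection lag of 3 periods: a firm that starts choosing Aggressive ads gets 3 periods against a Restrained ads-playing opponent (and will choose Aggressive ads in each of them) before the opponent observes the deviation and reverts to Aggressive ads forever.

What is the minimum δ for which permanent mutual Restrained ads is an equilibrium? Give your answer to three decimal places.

A deviator earns 124 for 3 periods, then 23 forever; cooperating earns 71 forever. Multiplying the IC by (1−δ):
71 ≥ 124(1−δ^3) + 23δ^3, so 101·δ^3 ≥ 53 and δ^3 ≥ 53/101.
δ ≥ (53/101)^(1/3) ≈ 0.807.

0.807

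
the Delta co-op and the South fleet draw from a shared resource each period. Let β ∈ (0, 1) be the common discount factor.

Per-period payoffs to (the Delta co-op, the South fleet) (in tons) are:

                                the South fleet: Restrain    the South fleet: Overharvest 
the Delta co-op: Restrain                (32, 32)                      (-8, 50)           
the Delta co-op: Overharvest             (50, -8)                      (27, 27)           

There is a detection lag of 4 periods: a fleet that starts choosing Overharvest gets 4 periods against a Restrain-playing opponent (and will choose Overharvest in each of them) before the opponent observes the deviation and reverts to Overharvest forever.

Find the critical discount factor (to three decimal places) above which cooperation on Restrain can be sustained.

0.941

The best deviation is to choose Overharvest for all 4 undetected periods, earning 50 each, then 27 forever once detected.
Deviation value: 50(1−β^4)/(1−β) + 27β^4/(1−β); cooperation value: 32/(1−β).
IC: 32 ≥ 50(1−β^4) + 27β^4 = 50 − 23β^4.
So β^4 ≥ 18/23, giving β ≥ (18/23)^(1/4) ≈ 0.941.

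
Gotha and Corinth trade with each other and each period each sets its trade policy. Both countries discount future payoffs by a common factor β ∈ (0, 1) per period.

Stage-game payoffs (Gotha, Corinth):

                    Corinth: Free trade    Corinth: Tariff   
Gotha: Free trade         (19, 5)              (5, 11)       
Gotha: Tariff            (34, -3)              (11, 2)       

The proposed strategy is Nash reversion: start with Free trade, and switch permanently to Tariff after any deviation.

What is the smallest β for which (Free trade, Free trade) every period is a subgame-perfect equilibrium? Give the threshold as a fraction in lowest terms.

2/3

For Gotha: deviation gain 34−19 = 15, per-period punishment loss 19−11 = 8. IC gives β ≥ 15/23.
For Corinth: gain 6, loss 3 per period, so β ≥ 6/9 = 2/3.
The tighter constraint is Corinth's, so cooperation needs β ≥ 2/3.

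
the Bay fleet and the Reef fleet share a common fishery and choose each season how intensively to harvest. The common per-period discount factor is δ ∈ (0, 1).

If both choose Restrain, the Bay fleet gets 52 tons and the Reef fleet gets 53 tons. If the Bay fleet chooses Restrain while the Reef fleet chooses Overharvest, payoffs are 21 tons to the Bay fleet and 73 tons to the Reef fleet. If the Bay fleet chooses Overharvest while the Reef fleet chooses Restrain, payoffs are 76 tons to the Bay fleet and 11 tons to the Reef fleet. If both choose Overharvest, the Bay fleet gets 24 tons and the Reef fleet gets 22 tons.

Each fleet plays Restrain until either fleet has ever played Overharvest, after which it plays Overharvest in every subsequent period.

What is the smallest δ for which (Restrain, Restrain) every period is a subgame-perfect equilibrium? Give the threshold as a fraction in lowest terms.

6/13

the Bay fleet: cooperation gives 52 each period; deviation gives 76 once then 24 forever.
  52/(1−δ) ≥ 76 + 24δ/(1−δ) ⇒ δ ≥ 24/52 = 6/13.
the Reef fleet: cooperation gives 53 each period; deviation gives 73 once then 22 forever.
  δ ≥ 20/51.
Both must hold, so the binding constraint is the Bay fleet's: δ ≥ 6/13.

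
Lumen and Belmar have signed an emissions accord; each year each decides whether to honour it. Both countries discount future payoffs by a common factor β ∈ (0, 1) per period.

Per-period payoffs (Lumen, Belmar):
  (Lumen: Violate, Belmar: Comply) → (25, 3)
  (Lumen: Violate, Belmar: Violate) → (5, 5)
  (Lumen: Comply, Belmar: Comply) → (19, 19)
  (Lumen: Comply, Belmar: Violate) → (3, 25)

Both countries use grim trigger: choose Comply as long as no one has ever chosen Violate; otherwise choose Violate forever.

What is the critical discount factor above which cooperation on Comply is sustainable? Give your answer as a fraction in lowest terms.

3/10

Cooperation forever yields 19 each period: 19/(1−β).
Deviating yields 25 once, then 5 forever: 25 + 5β/(1−β).
No profitable deviation requires 19/(1−β) ≥ 25 + 5β/(1−β).
Multiplying by (1−β): 19 ≥ 25(1−β) + 5β = 25 − 20β.
So 20β ≥ 6, i.e. β ≥ 6/20 = 3/10.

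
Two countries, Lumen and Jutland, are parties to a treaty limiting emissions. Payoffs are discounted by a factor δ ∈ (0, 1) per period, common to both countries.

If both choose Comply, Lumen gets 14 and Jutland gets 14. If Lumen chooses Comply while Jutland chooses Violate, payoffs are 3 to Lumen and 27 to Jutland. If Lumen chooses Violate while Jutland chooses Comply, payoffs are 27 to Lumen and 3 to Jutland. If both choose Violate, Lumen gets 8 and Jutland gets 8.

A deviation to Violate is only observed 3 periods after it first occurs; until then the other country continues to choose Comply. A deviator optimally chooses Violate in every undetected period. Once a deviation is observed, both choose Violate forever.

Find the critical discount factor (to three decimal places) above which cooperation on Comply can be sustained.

The best deviation is to choose Violate for all 3 undetected periods, earning 27 each, then 8 forever once detected.
Deviation value: 27(1−δ^3)/(1−δ) + 8δ^3/(1−δ); cooperation value: 14/(1−δ).
IC: 14 ≥ 27(1−δ^3) + 8δ^3 = 27 − 19δ^3.
So δ^3 ≥ 13/19, giving δ ≥ (13/19)^(1/3) ≈ 0.881.

0.881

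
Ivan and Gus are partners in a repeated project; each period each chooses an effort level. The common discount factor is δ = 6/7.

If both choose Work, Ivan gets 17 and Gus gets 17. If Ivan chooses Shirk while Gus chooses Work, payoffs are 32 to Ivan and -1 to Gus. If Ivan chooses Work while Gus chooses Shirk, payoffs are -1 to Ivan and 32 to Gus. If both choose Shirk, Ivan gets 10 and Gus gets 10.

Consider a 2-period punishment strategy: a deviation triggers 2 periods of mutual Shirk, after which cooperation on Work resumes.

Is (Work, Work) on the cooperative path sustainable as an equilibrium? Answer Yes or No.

No

IC: δ+…+δ^2 ≥ (32−17)/(17−10) = 15/7.
At δ = 6/7: partial sum = 1.5918 < 2.1429. Cooperation not sustainable.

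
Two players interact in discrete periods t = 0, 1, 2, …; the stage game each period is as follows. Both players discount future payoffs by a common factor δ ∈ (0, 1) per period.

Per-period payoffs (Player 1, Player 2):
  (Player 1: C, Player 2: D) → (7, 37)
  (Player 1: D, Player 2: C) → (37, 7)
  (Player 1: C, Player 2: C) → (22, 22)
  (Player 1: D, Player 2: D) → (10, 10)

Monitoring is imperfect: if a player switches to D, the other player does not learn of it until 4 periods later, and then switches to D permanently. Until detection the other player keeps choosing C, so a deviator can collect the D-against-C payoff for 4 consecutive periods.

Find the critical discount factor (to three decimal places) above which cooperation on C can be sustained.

0.863

Deviating for the 4 undetected periods gains 37−22 = 15 per period over cooperation, then loses 22−10 = 12 per period forever once punishment starts.
Gain: 15(1 + δ + … + δ^3); loss: 12·δ^4/(1−δ).
No profitable deviation ⇔ 15(1−δ^4) ≤ 12·δ^4, i.e. δ^4 ≥ 15/(15+12) = 5/9.
Hence δ ≥ (5/9)^(1/4) ≈ 0.863.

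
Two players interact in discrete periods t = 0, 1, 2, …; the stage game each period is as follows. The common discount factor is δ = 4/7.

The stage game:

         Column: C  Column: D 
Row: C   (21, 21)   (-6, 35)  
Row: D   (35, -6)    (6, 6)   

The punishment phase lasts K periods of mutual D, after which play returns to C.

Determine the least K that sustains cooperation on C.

3

IC: δ(1−δ^K)/(1−δ) ≥ (35−21)/(21−6) = 14/15.
With δ = 4/7: need 1 − δ^K ≥ 14/15·(1−4/7)/(4/7), i.e. δ^K ≤ 0.3000.
Since (4/7)^2 = 0.3265 and (4/7)^3 = 0.1866, the smallest such K is 3.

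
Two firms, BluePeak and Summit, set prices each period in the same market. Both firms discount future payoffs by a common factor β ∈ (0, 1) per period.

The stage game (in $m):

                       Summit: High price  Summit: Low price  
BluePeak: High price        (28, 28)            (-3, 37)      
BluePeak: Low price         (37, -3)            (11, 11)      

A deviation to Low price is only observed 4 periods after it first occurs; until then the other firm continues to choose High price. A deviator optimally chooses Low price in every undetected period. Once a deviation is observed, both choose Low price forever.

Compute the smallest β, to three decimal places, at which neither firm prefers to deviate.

0.767

Deviating for the 4 undetected periods gains 37−28 = 9 per period over cooperation, then loses 28−11 = 17 per period forever once punishment starts.
Gain: 9(1 + β + … + β^3); loss: 17·β^4/(1−β).
No profitable deviation ⇔ 9(1−β^4) ≤ 17·β^4, i.e. β^4 ≥ 9/(9+17) = 9/26.
Hence β ≥ (9/26)^(1/4) ≈ 0.767.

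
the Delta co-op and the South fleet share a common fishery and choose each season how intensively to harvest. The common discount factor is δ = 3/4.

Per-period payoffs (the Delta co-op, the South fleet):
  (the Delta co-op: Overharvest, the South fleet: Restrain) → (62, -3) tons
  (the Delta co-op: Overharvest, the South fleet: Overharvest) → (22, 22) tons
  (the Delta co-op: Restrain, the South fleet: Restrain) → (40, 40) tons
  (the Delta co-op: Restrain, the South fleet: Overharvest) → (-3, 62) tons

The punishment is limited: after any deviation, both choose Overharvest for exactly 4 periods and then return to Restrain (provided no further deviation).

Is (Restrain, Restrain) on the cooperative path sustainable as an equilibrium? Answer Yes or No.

Yes

A one-shot deviation gives 62 now, then 22 for 4 periods, then back to 40.
Gain from deviating: (62−40) today; loss: (40−22) in each of the next 4 periods.
No-deviation condition: (40−22)(δ+…+δ^4) ≥ 62−40, i.e. δ+…+δ^4 ≥ 11/9.
At δ = 3/4: δ+…+δ^4 = 2.0508 ≥ 1.2222.
So cooperation is sustainable.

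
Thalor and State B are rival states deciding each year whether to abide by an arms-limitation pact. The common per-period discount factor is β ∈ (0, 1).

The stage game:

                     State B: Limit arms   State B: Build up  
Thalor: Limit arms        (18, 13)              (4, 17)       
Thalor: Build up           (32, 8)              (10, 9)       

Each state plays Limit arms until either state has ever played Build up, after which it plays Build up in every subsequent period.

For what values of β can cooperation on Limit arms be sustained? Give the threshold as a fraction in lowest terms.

7/11

Thalor: cooperation gives 18 each period; deviation gives 32 once then 10 forever.
  18/(1−β) ≥ 32 + 10β/(1−β) ⇒ β ≥ 14/22 = 7/11.
State B: cooperation gives 13 each period; deviation gives 17 once then 9 forever.
  β ≥ 4/8 = 1/2.
Both must hold, so the binding constraint is Thalor's: β ≥ 7/11.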